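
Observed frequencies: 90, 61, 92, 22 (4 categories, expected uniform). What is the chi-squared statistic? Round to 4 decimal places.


chi2 = sum((O-E)^2/E), E = total/4
total = 265, E = 265/4 = 66.25
(90 - 66.25)^2 / 66.25 = 564.0625 / 66.25 = 1805/212 ≈ 8.514151
(61 - 66.25)^2 / 66.25 = 27.5625 / 66.25 = 441/1060 ≈ 0.416038
(92 - 66.25)^2 / 66.25 = 663.0625 / 66.25 = 10609/1060 ≈ 10.008491
(22 - 66.25)^2 / 66.25 = 1958.0625 / 66.25 = 31329/1060 ≈ 29.555660
chi2 = 12851/265 ≈ 48.494340

48.4943


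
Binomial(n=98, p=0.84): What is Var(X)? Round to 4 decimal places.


Var = n*p*(1-p) = 98 * 0.84 * 0.16 = 13.1712

13.1712


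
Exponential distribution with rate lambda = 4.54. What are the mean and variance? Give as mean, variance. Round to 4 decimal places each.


mean = 1/lam, var = 1/lam^2
mean = 1 / 4.54 = 50/227 ≈ 0.220264
lam^2 = 4.54^2 = 20.6116
var = 1 / 20.6116 ≈ 0.048516

0.2203, 0.0485


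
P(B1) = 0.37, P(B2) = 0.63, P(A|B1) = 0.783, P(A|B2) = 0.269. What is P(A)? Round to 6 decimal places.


P(A) = P(A|B1)*P(B1) + P(A|B2)*P(B2)
P(A|B1)*P(B1) = 0.783 * 0.37 = 0.28971
P(A|B2)*P(B2) = 0.269 * 0.63 = 0.16947
P(A) = 0.28971 + 0.16947 = 0.45918

0.459180


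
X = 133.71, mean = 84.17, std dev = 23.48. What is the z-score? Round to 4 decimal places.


z = (X - mu) / sigma
X - mu = 133.71 - 84.17 = 49.54
z = 49.54 / 23.48 = 2477/1174 ≈ 2.109881

2.1099


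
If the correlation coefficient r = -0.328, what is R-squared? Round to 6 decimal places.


R^2 = r^2 = (-0.328)^2 = 0.107584

0.107584


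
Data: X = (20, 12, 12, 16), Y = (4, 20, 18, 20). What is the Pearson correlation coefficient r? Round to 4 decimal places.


r = sum((xi-xbar)(yi-ybar)) / sqrt(sum((xi-xbar)^2) * sum((yi-ybar)^2))
n = 4, xbar = 60/4 = 15, ybar = 62/4 = 15.5
Sxy = sum((xi-xbar)(yi-ybar)) = -74
Sxx = sum((xi-xbar)^2) = 44
Syy = sum((yi-ybar)^2) = 179
sqrt(Sxx*Syy) ≈ 88.746831
r = Sxy / sqrt(Sxx*Syy) = -74 / 88.746831 ≈ -0.833833

-0.8338


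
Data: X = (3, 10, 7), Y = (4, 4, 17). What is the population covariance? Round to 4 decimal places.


Cov = (1/n)*sum((xi-xbar)(yi-ybar))
n = 3, xbar = 20/3 ≈ 6.666667, ybar = 25/3 ≈ 8.333333
sum((xi-xbar)(yi-ybar)) = 13/3 ≈ 4.333333
Cov = 4.333333 / 3 = 13/9 ≈ 1.444444

1.4444


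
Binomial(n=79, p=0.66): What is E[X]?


E[X] = n*p = 79 * 0.66 = 52.14

52.14


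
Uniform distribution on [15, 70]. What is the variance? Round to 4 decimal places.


Var = (b-a)^2 / 12
(b-a)^2 = (70 - 15)^2 = 3025
Var = 3025/12 ≈ 252.083333

252.0833


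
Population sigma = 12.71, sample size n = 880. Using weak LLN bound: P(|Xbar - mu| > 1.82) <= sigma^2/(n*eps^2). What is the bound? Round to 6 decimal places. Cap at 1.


bound = min(1, sigma^2/(n*eps^2))
sigma^2 = 12.71^2 = 161.5441
n*eps^2 = 880 * 1.82^2 = 880 * 3.3124 = 2914.912
sigma^2/(n*eps^2) = 161.5441 / 2914.912 ≈ 0.05541989

0.055420


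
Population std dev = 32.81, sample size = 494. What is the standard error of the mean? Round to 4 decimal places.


SE = sigma / sqrt(n)
sqrt(494) ≈ 22.226111
SE = 32.81 / 22.226111 ≈ 1.476192

1.4762


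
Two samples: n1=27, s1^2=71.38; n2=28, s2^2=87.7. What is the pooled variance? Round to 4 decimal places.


sp^2 = ((n1-1)*s1^2 + (n2-1)*s2^2)/(n1+n2-2)
(n1-1)*s1^2 = 26 * 71.38 = 1855.88
(n2-1)*s2^2 = 27 * 87.7 = 2367.9
numerator = 1855.88 + 2367.9 = 4223.78
n1+n2-2 = 53
sp^2 = 4223.78 / 53 = 211189/2650 ≈ 79.693962

79.6940


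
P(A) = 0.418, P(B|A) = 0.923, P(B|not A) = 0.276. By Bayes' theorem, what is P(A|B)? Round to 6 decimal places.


P(A|B) = P(B|A)*P(A) / P(B), P(B) = P(B|A)*P(A) + P(B|not A)*P(not A)
P(B|A)*P(A) = 0.923 * 0.418 = 0.385814
P(B|not A)*P(not A) = 0.276 * 0.582 = 0.160632
P(B) = 0.385814 + 0.160632 = 0.546446
P(A|B) = 0.385814 / 0.546446 ≈ 0.70604232

0.706042


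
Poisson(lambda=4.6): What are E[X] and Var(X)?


E[X] = Var(X) = lambda = 4.6

4.6, 4.6


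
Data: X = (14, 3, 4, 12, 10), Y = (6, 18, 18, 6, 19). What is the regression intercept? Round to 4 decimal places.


a = ybar - b*xbar, where b = sum((xi-xbar)(yi-ybar)) / sum((xi-xbar)^2)
n = 5, xbar = 43/5 = 8.6, ybar = 67/5 = 13.4
Sxy = sum((xi-xbar)(yi-ybar)) = -104.2
Sxx = sum((xi-xbar)^2) = 95.2
b = Sxy / Sxx = -521/476 ≈ -1.094538
a = 13.4 - (-1.094538) * 8.6 = 10859/476 ≈ 22.813025

22.8130


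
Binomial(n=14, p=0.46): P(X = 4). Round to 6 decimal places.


P = C(n,k) * p^k * (1-p)^(n-k)
C(14,4) = 1001
p^k = 0.46^4 = 0.04477456
(1-p)^(n-k) = 0.54^10 ≈ 0.002108325
P = 1001 * 0.04477456 * 0.002108325 ≈ 0.094494

0.094494


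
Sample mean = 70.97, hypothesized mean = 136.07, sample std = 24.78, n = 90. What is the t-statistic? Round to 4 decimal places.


t = (xbar - mu0) / (s/sqrt(n))
xbar - mu0 = 70.97 - 136.07 = -65.1
sqrt(90) ≈ 9.48683298
s/sqrt(n) = 24.78 / 9.48683298 ≈ 2.61204135
t = -65.1 / 2.61204135 ≈ -24.923036

-24.9230


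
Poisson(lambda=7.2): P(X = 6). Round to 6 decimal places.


P = e^(-lam) * lam^k / k!
e^(-7.2) ≈ 0.0007465858
lam^k = 7.2^6 = 139314.069504
k! = 6! = 720
P = 0.0007465858 * 139314.069504 / 720 ≈ 0.144458

0.144458


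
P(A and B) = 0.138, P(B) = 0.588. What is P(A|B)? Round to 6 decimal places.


P(A|B) = P(A and B) / P(B) = 0.138 / 0.588 = 23/98 ≈ 0.23469388

0.234694


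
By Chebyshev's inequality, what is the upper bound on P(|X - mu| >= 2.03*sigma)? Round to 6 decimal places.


P <= 1/k^2
k^2 = 2.03^2 = 4.1209
1/k^2 = 1 / 4.1209 ≈ 0.24266544

0.242665


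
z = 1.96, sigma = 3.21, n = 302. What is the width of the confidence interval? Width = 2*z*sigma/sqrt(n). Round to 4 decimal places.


width = 2*z*sigma/sqrt(n)
2*z*sigma = 2 * 1.96 * 3.21 = 12.5832
sqrt(302) ≈ 17.378147
width = 12.5832 / 17.378147 ≈ 0.724082

0.7241


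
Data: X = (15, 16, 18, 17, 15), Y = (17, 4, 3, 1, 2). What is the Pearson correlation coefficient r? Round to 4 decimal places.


r = sum((xi-xbar)(yi-ybar)) / sqrt(sum((xi-xbar)^2) * sum((yi-ybar)^2))
n = 5, xbar = 81/5 = 16.2, ybar = 27/5 = 5.4
Sxy = sum((xi-xbar)(yi-ybar)) = -17.4
Sxx = sum((xi-xbar)^2) = 6.8
Syy = sum((yi-ybar)^2) = 173.2
sqrt(Sxx*Syy) ≈ 34.318508
r = Sxy / sqrt(Sxx*Syy) = -17.4 / 34.318508 ≈ -0.507015

-0.5070


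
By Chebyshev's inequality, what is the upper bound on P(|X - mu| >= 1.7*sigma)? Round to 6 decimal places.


P <= 1/k^2
k^2 = 1.7^2 = 2.89
1/k^2 = 1 / 2.89 = 100/289 ≈ 0.34602076

0.346021


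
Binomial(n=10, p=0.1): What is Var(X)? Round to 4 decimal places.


Var = n*p*(1-p) = 10 * 0.1 * 0.9 = 0.9

0.9000


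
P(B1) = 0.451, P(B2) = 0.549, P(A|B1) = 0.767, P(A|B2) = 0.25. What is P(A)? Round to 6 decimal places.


P(A) = P(A|B1)*P(B1) + P(A|B2)*P(B2)
P(A|B1)*P(B1) = 0.767 * 0.451 = 0.345917
P(A|B2)*P(B2) = 0.25 * 0.549 = 0.13725
P(A) = 0.345917 + 0.13725 = 0.483167

0.483167


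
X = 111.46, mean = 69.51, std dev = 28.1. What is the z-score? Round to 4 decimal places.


z = (X - mu) / sigma
X - mu = 111.46 - 69.51 = 41.95
z = 41.95 / 28.1 = 839/562 ≈ 1.492883

1.4929


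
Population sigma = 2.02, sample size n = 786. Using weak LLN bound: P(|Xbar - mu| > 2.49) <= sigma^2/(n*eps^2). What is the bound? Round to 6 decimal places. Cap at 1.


bound = min(1, sigma^2/(n*eps^2))
sigma^2 = 2.02^2 = 4.0804
n*eps^2 = 786 * 2.49^2 = 786 * 6.2001 = 4873.2786
sigma^2/(n*eps^2) = 4.0804 / 4873.2786 ≈ 0.00083730

0.000837


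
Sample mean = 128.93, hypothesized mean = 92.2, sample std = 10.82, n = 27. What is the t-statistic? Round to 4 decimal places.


t = (xbar - mu0) / (s/sqrt(n))
xbar - mu0 = 128.93 - 92.2 = 36.73
sqrt(27) ≈ 5.19615242
s/sqrt(n) = 10.82 / 5.19615242 ≈ 2.08230997
t = 36.73 / 2.08230997 ≈ 17.639065

17.6391


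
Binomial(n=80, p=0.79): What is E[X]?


E[X] = n*p = 80 * 0.79 = 63.2

63.2


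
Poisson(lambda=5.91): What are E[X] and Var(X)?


E[X] = Var(X) = lambda = 5.91

5.91, 5.91


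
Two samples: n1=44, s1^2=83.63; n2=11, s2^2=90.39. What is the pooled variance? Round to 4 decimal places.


sp^2 = ((n1-1)*s1^2 + (n2-1)*s2^2)/(n1+n2-2)
(n1-1)*s1^2 = 43 * 83.63 = 3596.09
(n2-1)*s2^2 = 10 * 90.39 = 903.9
numerator = 3596.09 + 903.9 = 4499.99
n1+n2-2 = 53
sp^2 = 4499.99 / 53 = 449999/5300 ≈ 84.905472

84.9055


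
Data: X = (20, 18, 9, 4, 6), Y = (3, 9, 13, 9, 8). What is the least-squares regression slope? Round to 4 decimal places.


b = sum((xi-xbar)(yi-ybar)) / sum((xi-xbar)^2)
n = 5, xbar = 57/5 = 11.4, ybar = 42/5 = 8.4
Sxy = sum((xi-xbar)(yi-ybar)) = -55.8
Sxx = sum((xi-xbar)^2) = 207.2
b = Sxy / Sxx = -279/1036 ≈ -0.269305

-0.2693


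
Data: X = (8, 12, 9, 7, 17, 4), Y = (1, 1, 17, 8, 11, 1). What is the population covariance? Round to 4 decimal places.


Cov = (1/n)*sum((xi-xbar)(yi-ybar))
n = 6, xbar = 57/6 = 9.5, ybar = 39/6 = 6.5
sum((xi-xbar)(yi-ybar)) = 49.5
Cov = 49.5 / 6 = 8.25

8.2500


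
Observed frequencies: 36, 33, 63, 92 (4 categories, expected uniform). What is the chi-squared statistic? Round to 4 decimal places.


chi2 = sum((O-E)^2/E), E = total/4
total = 224, E = 224/4 = 56
(36 - 56)^2 / 56 = 400 / 56 = 50/7 ≈ 7.142857
(33 - 56)^2 / 56 = 529 / 56 = 529/56 ≈ 9.446429
(63 - 56)^2 / 56 = 49 / 56 = 0.875
(92 - 56)^2 / 56 = 1296 / 56 = 162/7 ≈ 23.142857
chi2 = 1137/28 ≈ 40.607143

40.6071


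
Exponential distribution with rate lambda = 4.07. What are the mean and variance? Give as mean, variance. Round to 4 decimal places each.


mean = 1/lam, var = 1/lam^2
mean = 1 / 4.07 = 100/407 ≈ 0.245700
lam^2 = 4.07^2 = 16.5649
var = 1 / 16.5649 ≈ 0.060369

0.2457, 0.0604


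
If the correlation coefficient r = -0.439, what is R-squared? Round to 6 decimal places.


R^2 = r^2 = (-0.439)^2 = 0.192721

0.192721


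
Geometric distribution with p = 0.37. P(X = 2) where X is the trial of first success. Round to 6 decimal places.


P = (1-p)^(k-1) * p
(1-p)^(k-1) = 0.63^1 = 0.63
P = 0.63 * 0.37 = 0.2331

0.233100


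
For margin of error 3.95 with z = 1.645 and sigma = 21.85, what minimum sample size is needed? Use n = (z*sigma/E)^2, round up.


z*sigma/E = 1.645 * 21.85 / 3.95 ≈ 9.099557
(z*sigma/E)^2 ≈ 82.801937
round up: n = 83

83


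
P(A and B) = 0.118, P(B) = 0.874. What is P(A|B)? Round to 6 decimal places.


P(A|B) = P(A and B) / P(B) = 0.118 / 0.874 = 59/437 ≈ 0.13501144

0.135011


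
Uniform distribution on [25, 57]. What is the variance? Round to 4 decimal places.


Var = (b-a)^2 / 12
(b-a)^2 = (57 - 25)^2 = 1024
Var = 1024/12 ≈ 85.333333

85.3333


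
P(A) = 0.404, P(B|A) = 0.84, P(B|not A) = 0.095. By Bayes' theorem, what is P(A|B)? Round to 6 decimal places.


P(A|B) = P(B|A)*P(A) / P(B), P(B) = P(B|A)*P(A) + P(B|not A)*P(not A)
P(B|A)*P(A) = 0.84 * 0.404 = 0.33936
P(B|not A)*P(not A) = 0.095 * 0.596 = 0.05662
P(B) = 0.33936 + 0.05662 = 0.39598
P(A|B) = 0.33936 / 0.39598 ≈ 0.85701298

0.857013


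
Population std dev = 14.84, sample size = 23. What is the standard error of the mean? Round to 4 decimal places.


SE = sigma / sqrt(n)
sqrt(23) ≈ 4.795832
SE = 14.84 / 4.795832 ≈ 3.094354

3.0944


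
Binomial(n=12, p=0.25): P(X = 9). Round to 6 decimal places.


P = C(n,k) * p^k * (1-p)^(n-k)
C(12,9) = 220
p^k = 0.25^9 ≈ 0.000003814697
(1-p)^(n-k) = 0.75^3 = 0.421875
P = 220 * 0.000003814697 * 0.421875 ≈ 0.000354

0.000354


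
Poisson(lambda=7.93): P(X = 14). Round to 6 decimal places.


P = e^(-lam) * lam^k / k!
e^(-7.93) ≈ 0.0003597864
lam^k = 7.93^14 ≈ 3888880718236.333889
k! = 14! = 87178291200
P = 0.0003597864 * 3888880718236.333889 / 87178291200 ≈ 0.016049

0.016049


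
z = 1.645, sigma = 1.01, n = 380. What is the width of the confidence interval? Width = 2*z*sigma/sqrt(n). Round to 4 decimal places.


width = 2*z*sigma/sqrt(n)
2*z*sigma = 2 * 1.645 * 1.01 = 3.3229
sqrt(380) ≈ 19.493589
width = 3.3229 / 19.493589 ≈ 0.170461

0.1705


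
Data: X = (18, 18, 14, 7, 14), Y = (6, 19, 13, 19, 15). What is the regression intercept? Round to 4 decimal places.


a = ybar - b*xbar, where b = sum((xi-xbar)(yi-ybar)) / sum((xi-xbar)^2)
n = 5, xbar = 71/5 = 14.2, ybar = 72/5 = 14.4
Sxy = sum((xi-xbar)(yi-ybar)) = -47.4
Sxx = sum((xi-xbar)^2) = 80.8
b = Sxy / Sxx = -237/404 ≈ -0.586634
a = 14.4 - (-0.586634) * 14.2 = 9183/404 ≈ 22.730198

22.7302


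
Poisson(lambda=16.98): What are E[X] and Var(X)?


E[X] = Var(X) = lambda = 16.98

16.98, 16.98


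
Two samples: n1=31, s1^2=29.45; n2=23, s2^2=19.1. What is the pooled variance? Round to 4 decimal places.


sp^2 = ((n1-1)*s1^2 + (n2-1)*s2^2)/(n1+n2-2)
(n1-1)*s1^2 = 30 * 29.45 = 883.5
(n2-1)*s2^2 = 22 * 19.1 = 420.2
numerator = 883.5 + 420.2 = 1303.7
n1+n2-2 = 52
sp^2 = 1303.7 / 52 = 13037/520 ≈ 25.071154

25.0712


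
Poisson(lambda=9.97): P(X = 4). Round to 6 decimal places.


P = e^(-lam) * lam^k / k!
e^(-9.97) ≈ 0.00004678256
lam^k = 9.97^4 ≈ 9880.538921
k! = 4! = 24
P = 0.00004678256 * 9880.538921 / 24 ≈ 0.019260

0.019260


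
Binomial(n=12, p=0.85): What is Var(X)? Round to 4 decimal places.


Var = n*p*(1-p) = 12 * 0.85 * 0.15 = 1.53

1.5300


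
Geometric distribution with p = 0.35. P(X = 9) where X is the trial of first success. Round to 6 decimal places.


P = (1-p)^(k-1) * p
(1-p)^(k-1) = 0.65^8 ≈ 0.03186448
P = 0.03186448 * 0.35 ≈ 0.01115257

0.011153


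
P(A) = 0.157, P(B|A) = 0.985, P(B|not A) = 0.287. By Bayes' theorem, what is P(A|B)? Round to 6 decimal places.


P(A|B) = P(B|A)*P(A) / P(B), P(B) = P(B|A)*P(A) + P(B|not A)*P(not A)
P(B|A)*P(A) = 0.985 * 0.157 = 0.154645
P(B|not A)*P(not A) = 0.287 * 0.843 = 0.241941
P(B) = 0.154645 + 0.241941 = 0.396586
P(A|B) = 0.154645 / 0.396586 ≈ 0.38994064

0.389941


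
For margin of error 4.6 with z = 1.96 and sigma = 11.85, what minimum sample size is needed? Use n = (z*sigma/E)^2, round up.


z*sigma/E = 1.96 * 11.85 / 4.6 = 11613/2300 ≈ 5.049130
(z*sigma/E)^2 ≈ 25.493718
round up: n = 26

26


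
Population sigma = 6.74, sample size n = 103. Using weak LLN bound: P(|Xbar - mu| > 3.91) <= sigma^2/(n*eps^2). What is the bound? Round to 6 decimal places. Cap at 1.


bound = min(1, sigma^2/(n*eps^2))
sigma^2 = 6.74^2 = 45.4276
n*eps^2 = 103 * 3.91^2 = 103 * 15.2881 = 1574.6743
sigma^2/(n*eps^2) = 45.4276 / 1574.6743 ≈ 0.02884889

0.028849


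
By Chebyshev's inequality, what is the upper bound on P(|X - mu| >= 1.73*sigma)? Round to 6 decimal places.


P <= 1/k^2
k^2 = 1.73^2 = 2.9929
1/k^2 = 1 / 2.9929 ≈ 0.33412409

0.334124


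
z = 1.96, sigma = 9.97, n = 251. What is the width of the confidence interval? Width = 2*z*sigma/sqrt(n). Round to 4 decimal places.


width = 2*z*sigma/sqrt(n)
2*z*sigma = 2 * 1.96 * 9.97 = 39.0824
sqrt(251) ≈ 15.842980
width = 39.0824 / 15.842980 ≈ 2.466859

2.4669


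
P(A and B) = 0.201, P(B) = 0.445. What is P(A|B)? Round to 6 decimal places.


P(A|B) = P(A and B) / P(B) = 0.201 / 0.445 = 201/445 ≈ 0.45168539

0.451685


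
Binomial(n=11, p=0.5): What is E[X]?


E[X] = n*p = 11 * 0.5 = 5.5

5.5


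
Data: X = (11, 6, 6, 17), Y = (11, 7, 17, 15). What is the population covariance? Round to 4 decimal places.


Cov = (1/n)*sum((xi-xbar)(yi-ybar))
n = 4, xbar = 40/4 = 10, ybar = 50/4 = 12.5
sum((xi-xbar)(yi-ybar)) = 20
Cov = 20 / 4 = 5

5.0000


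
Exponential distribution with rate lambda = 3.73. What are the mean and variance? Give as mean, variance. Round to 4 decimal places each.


mean = 1/lam, var = 1/lam^2
mean = 1 / 3.73 = 100/373 ≈ 0.268097
lam^2 = 3.73^2 = 13.9129
var = 1 / 13.9129 ≈ 0.071876

0.2681, 0.0719


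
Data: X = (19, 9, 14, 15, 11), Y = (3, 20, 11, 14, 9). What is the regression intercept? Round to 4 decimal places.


a = ybar - b*xbar, where b = sum((xi-xbar)(yi-ybar)) / sum((xi-xbar)^2)
n = 5, xbar = 68/5 = 13.6, ybar = 57/5 = 11.4
Sxy = sum((xi-xbar)(yi-ybar)) = -75.2
Sxx = sum((xi-xbar)^2) = 59.2
b = Sxy / Sxx = -47/37 ≈ -1.270270
a = 11.4 - (-1.270270) * 13.6 = 1061/37 ≈ 28.675676

28.6757


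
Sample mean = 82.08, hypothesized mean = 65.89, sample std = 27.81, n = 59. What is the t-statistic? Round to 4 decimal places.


t = (xbar - mu0) / (s/sqrt(n))
xbar - mu0 = 82.08 - 65.89 = 16.19
sqrt(59) ≈ 7.68114575
s/sqrt(n) = 27.81 / 7.68114575 ≈ 3.62055361
t = 16.19 / 3.62055361 ≈ 4.471692

4.4717


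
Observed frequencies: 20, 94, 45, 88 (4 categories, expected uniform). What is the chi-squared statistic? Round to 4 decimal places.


chi2 = sum((O-E)^2/E), E = total/4
total = 247, E = 247/4 = 61.75
(20 - 61.75)^2 / 61.75 = 1743.0625 / 61.75 = 27889/988 ≈ 28.227733
(94 - 61.75)^2 / 61.75 = 1040.0625 / 61.75 = 16641/988 ≈ 16.843117
(45 - 61.75)^2 / 61.75 = 280.5625 / 61.75 = 4489/988 ≈ 4.543522
(88 - 61.75)^2 / 61.75 = 689.0625 / 61.75 = 11025/988 ≈ 11.158907
chi2 = 15011/247 ≈ 60.773279

60.7733


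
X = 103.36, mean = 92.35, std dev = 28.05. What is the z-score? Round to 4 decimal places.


z = (X - mu) / sigma
X - mu = 103.36 - 92.35 = 11.01
z = 11.01 / 28.05 = 367/935 ≈ 0.392513

0.3925


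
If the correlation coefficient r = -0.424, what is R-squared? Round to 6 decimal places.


R^2 = r^2 = (-0.424)^2 = 0.179776

0.179776


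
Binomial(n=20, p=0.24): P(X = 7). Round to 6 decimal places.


P = C(n,k) * p^k * (1-p)^(n-k)
C(20,7) = 77520
p^k = 0.24^7 ≈ 0.00004586471
(1-p)^(n-k) = 0.76^13 ≈ 0.02822128
P = 77520 * 0.00004586471 * 0.02822128 ≈ 0.100339

0.100339


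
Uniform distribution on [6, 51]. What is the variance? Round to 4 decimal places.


Var = (b-a)^2 / 12
(b-a)^2 = (51 - 6)^2 = 2025
Var = 2025/12 = 168.75

168.7500


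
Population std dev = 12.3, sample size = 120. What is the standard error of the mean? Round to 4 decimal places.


SE = sigma / sqrt(n)
sqrt(120) ≈ 10.954451
SE = 12.3 / 10.954451 ≈ 1.122831

1.1228


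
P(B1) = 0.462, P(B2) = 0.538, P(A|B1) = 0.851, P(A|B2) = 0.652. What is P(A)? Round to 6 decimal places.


P(A) = P(A|B1)*P(B1) + P(A|B2)*P(B2)
P(A|B1)*P(B1) = 0.851 * 0.462 = 0.393162
P(A|B2)*P(B2) = 0.652 * 0.538 = 0.350776
P(A) = 0.393162 + 0.350776 = 0.743938

0.743938


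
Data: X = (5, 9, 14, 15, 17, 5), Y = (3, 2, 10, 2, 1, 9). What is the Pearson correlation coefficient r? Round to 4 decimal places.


r = sum((xi-xbar)(yi-ybar)) / sqrt(sum((xi-xbar)^2) * sum((yi-ybar)^2))
n = 6, xbar = 65/6 ≈ 10.833333, ybar = 27/6 = 4.5
Sxy = sum((xi-xbar)(yi-ybar)) = -27.5
Sxx = sum((xi-xbar)^2) = 821/6 ≈ 136.833333
Syy = sum((yi-ybar)^2) = 77.5
sqrt(Sxx*Syy) ≈ 102.978558
r = Sxy / sqrt(Sxx*Syy) = -27.5 / 102.978558 ≈ -0.267046

-0.2670


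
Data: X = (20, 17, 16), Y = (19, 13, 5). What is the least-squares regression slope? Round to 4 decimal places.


b = sum((xi-xbar)(yi-ybar)) / sum((xi-xbar)^2)
n = 3, xbar = 53/3 ≈ 17.666667, ybar = 37/3 ≈ 12.333333
Sxy = sum((xi-xbar)(yi-ybar)) = 82/3 ≈ 27.333333
Sxx = sum((xi-xbar)^2) = 26/3 ≈ 8.666667
b = Sxy / Sxx = 41/13 ≈ 3.153846

3.1538


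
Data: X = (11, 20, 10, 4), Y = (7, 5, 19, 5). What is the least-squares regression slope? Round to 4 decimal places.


b = sum((xi-xbar)(yi-ybar)) / sum((xi-xbar)^2)
n = 4, xbar = 45/4 = 11.25, ybar = 36/4 = 9
Sxy = sum((xi-xbar)(yi-ybar)) = -18
Sxx = sum((xi-xbar)^2) = 130.75
b = Sxy / Sxx = -72/523 ≈ -0.137667

-0.1377


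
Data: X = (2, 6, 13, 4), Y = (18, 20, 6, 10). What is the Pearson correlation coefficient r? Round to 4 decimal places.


r = sum((xi-xbar)(yi-ybar)) / sqrt(sum((xi-xbar)^2) * sum((yi-ybar)^2))
n = 4, xbar = 25/4 = 6.25, ybar = 54/4 = 13.5
Sxy = sum((xi-xbar)(yi-ybar)) = -63.5
Sxx = sum((xi-xbar)^2) = 68.75
Syy = sum((yi-ybar)^2) = 131
sqrt(Sxx*Syy) ≈ 94.901264
r = Sxy / sqrt(Sxx*Syy) = -63.5 / 94.901264 ≈ -0.669116

-0.6691


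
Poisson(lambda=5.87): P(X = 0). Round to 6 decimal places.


P = e^(-lam) * lam^k / k!
e^(-5.87) ≈ 0.002822873
lam^k = 5.87^0 = 1
k! = 0! = 1
P = 0.002822873 * 1 / 1 ≈ 0.002823

0.002823


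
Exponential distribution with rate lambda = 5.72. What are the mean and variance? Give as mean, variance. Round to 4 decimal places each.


mean = 1/lam, var = 1/lam^2
mean = 1 / 5.72 = 25/143 ≈ 0.174825
lam^2 = 5.72^2 = 32.7184
var = 1 / 32.7184 ≈ 0.030564

0.1748, 0.0306


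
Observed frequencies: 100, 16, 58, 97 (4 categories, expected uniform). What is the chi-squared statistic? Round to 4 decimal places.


chi2 = sum((O-E)^2/E), E = total/4
total = 271, E = 271/4 = 67.75
(100 - 67.75)^2 / 67.75 = 1040.0625 / 67.75 = 16641/1084 ≈ 15.351476
(16 - 67.75)^2 / 67.75 = 2678.0625 / 67.75 = 42849/1084 ≈ 39.528598
(58 - 67.75)^2 / 67.75 = 95.0625 / 67.75 = 1521/1084 ≈ 1.403137
(97 - 67.75)^2 / 67.75 = 855.5625 / 67.75 = 13689/1084 ≈ 12.628229
chi2 = 18675/271 ≈ 68.911439

68.9114


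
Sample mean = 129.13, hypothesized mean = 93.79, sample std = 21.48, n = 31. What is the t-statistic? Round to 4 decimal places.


t = (xbar - mu0) / (s/sqrt(n))
xbar - mu0 = 129.13 - 93.79 = 35.34
sqrt(31) ≈ 5.56776436
s/sqrt(n) = 21.48 / 5.56776436 ≈ 3.85792189
t = 35.34 / 3.85792189 ≈ 9.160372

9.1604


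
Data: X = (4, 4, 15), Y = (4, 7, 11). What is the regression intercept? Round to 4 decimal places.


a = ybar - b*xbar, where b = sum((xi-xbar)(yi-ybar)) / sum((xi-xbar)^2)
n = 3, xbar = 23/3 ≈ 7.666667, ybar = 22/3 ≈ 7.333333
Sxy = sum((xi-xbar)(yi-ybar)) = 121/3 ≈ 40.333333
Sxx = sum((xi-xbar)^2) = 242/3 ≈ 80.666667
b = Sxy / Sxx = 0.5
a = 7.333333 - 0.5 * 7.666667 = 3.5

3.5000


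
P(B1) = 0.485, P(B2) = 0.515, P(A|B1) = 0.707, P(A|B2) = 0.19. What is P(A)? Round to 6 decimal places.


P(A) = P(A|B1)*P(B1) + P(A|B2)*P(B2)
P(A|B1)*P(B1) = 0.707 * 0.485 = 0.342895
P(A|B2)*P(B2) = 0.19 * 0.515 = 0.09785
P(A) = 0.342895 + 0.09785 = 0.440745

0.440745


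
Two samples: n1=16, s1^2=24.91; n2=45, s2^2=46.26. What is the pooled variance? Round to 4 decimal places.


sp^2 = ((n1-1)*s1^2 + (n2-1)*s2^2)/(n1+n2-2)
(n1-1)*s1^2 = 15 * 24.91 = 373.65
(n2-1)*s2^2 = 44 * 46.26 = 2035.44
numerator = 373.65 + 2035.44 = 2409.09
n1+n2-2 = 59
sp^2 = 2409.09 / 59 = 240909/5900 ≈ 40.832034

40.8320


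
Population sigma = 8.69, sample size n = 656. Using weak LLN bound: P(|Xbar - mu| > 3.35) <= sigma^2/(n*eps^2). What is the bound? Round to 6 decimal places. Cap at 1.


bound = min(1, sigma^2/(n*eps^2))
sigma^2 = 8.69^2 = 75.5161
n*eps^2 = 656 * 3.35^2 = 656 * 11.2225 = 7361.96
sigma^2/(n*eps^2) = 75.5161 / 7361.96 ≈ 0.01025761

0.010258


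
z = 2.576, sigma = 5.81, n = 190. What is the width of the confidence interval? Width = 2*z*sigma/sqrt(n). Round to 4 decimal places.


width = 2*z*sigma/sqrt(n)
2*z*sigma = 2 * 2.576 * 5.81 = 29.93312
sqrt(190) ≈ 13.784049
width = 29.93312 / 13.784049 ≈ 2.171577

2.1716


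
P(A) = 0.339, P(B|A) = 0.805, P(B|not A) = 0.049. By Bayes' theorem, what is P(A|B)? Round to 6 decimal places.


P(A|B) = P(B|A)*P(A) / P(B), P(B) = P(B|A)*P(A) + P(B|not A)*P(not A)
P(B|A)*P(A) = 0.805 * 0.339 = 0.272895
P(B|not A)*P(not A) = 0.049 * 0.661 = 0.032389
P(B) = 0.272895 + 0.032389 = 0.305284
P(A|B) = 0.272895 / 0.305284 ≈ 0.89390535

0.893905


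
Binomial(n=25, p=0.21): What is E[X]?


E[X] = n*p = 25 * 0.21 = 5.25

5.25


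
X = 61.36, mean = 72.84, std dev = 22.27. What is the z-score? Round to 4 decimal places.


z = (X - mu) / sigma
X - mu = 61.36 - 72.84 = -11.48
z = -11.48 / 22.27 = -1148/2227 ≈ -0.515492

-0.5155


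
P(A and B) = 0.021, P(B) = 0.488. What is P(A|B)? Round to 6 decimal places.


P(A|B) = P(A and B) / P(B) = 0.021 / 0.488 = 21/488 ≈ 0.04303279

0.043033


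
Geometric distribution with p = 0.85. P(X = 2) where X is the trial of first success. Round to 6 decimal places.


P = (1-p)^(k-1) * p
(1-p)^(k-1) = 0.15^1 = 0.15
P = 0.15 * 0.85 = 0.1275

0.127500


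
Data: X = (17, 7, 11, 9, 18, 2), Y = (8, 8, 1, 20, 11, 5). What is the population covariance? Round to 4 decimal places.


Cov = (1/n)*sum((xi-xbar)(yi-ybar))
n = 6, xbar = 64/6 = 32/3 ≈ 10.666667, ybar = 53/6 ≈ 8.833333
sum((xi-xbar)(yi-ybar)) = 77/3 ≈ 25.666667
Cov = 25.666667 / 6 = 77/18 ≈ 4.277778

4.2778


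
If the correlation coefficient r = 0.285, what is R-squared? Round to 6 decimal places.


R^2 = r^2 = (0.285)^2 = 0.081225

0.081225


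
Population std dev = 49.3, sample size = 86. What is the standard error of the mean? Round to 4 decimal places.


SE = sigma / sqrt(n)
sqrt(86) ≈ 9.273618
SE = 49.3 / 9.273618 ≈ 5.316156

5.3162


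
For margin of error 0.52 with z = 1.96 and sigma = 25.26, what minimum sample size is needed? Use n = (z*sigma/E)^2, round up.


z*sigma/E = 1.96 * 25.26 / 0.52 = 61887/650 ≈ 95.210769
(z*sigma/E)^2 ≈ 9065.090578
round up: n = 9066

9066


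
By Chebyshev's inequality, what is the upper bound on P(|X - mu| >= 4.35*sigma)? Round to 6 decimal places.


P <= 1/k^2
k^2 = 4.35^2 = 18.9225
1/k^2 = 1 / 18.9225 = 400/7569 ≈ 0.05284714

0.052847


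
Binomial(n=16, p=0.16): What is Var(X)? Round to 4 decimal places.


Var = n*p*(1-p) = 16 * 0.16 * 0.84 = 2.1504

2.1504


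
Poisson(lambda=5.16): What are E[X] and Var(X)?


E[X] = Var(X) = lambda = 5.16

5.16, 5.16


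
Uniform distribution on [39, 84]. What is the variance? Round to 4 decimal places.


Var = (b-a)^2 / 12
(b-a)^2 = (84 - 39)^2 = 2025
Var = 2025/12 = 168.75

168.7500


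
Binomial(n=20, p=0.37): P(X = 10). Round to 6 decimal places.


P = C(n,k) * p^k * (1-p)^(n-k)
C(20,10) = 184756
p^k = 0.37^10 ≈ 0.00004808584
(1-p)^(n-k) = 0.63^10 ≈ 0.009849303
P = 184756 * 0.00004808584 * 0.009849303 ≈ 0.087503

0.087503


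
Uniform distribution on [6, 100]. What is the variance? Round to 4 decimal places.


Var = (b-a)^2 / 12
(b-a)^2 = (100 - 6)^2 = 8836
Var = 8836/12 ≈ 736.333333

736.3333


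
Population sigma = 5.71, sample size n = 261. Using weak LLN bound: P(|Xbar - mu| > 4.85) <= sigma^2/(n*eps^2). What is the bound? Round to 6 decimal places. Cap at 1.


bound = min(1, sigma^2/(n*eps^2))
sigma^2 = 5.71^2 = 32.6041
n*eps^2 = 261 * 4.85^2 = 261 * 23.5225 = 6139.3725
sigma^2/(n*eps^2) = 32.6041 / 6139.3725 ≈ 0.00531066

0.005311


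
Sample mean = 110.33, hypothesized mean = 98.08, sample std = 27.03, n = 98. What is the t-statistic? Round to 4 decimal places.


t = (xbar - mu0) / (s/sqrt(n))
xbar - mu0 = 110.33 - 98.08 = 12.25
sqrt(98) ≈ 9.89949494
s/sqrt(n) = 27.03 / 9.89949494 ≈ 2.73044233
t = 12.25 / 2.73044233 ≈ 4.486453

4.4865


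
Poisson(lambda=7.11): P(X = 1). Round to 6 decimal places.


P = e^(-lam) * lam^k / k!
e^(-7.11) ≈ 0.0008168950
lam^k = 7.11^1 = 7.11
k! = 1! = 1
P = 0.0008168950 * 7.11 / 1 ≈ 0.005808

0.005808


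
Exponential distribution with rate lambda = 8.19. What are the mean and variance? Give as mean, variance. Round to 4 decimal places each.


mean = 1/lam, var = 1/lam^2
mean = 1 / 8.19 = 100/819 ≈ 0.122100
lam^2 = 8.19^2 = 67.0761
var = 1 / 67.0761 ≈ 0.014908

0.1221, 0.0149


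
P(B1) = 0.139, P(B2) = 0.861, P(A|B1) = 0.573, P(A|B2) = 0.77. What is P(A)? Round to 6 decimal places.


P(A) = P(A|B1)*P(B1) + P(A|B2)*P(B2)
P(A|B1)*P(B1) = 0.573 * 0.139 = 0.079647
P(A|B2)*P(B2) = 0.77 * 0.861 = 0.66297
P(A) = 0.079647 + 0.66297 = 0.742617

0.742617


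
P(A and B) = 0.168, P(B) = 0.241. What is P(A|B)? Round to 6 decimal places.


P(A|B) = P(A and B) / P(B) = 0.168 / 0.241 = 168/241 ≈ 0.69709544

0.697095


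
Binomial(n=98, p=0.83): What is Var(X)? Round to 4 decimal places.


Var = n*p*(1-p) = 98 * 0.83 * 0.17 = 13.8278

13.8278


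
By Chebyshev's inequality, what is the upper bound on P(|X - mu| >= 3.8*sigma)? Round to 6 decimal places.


P <= 1/k^2
k^2 = 3.8^2 = 14.44
1/k^2 = 1 / 14.44 = 25/361 ≈ 0.06925208

0.069252


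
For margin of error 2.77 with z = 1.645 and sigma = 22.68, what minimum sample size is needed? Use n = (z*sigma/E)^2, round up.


z*sigma/E = 1.645 * 22.68 / 2.77 ≈ 13.468809
(z*sigma/E)^2 ≈ 181.408807
round up: n = 182

182


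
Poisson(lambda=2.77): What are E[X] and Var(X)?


E[X] = Var(X) = lambda = 2.77

2.77, 2.77


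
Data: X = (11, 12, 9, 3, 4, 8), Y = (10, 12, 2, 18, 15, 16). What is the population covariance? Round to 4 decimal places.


Cov = (1/n)*sum((xi-xbar)(yi-ybar))
n = 6, xbar = 47/6 ≈ 7.833333, ybar = 73/6 ≈ 12.166667
sum((xi-xbar)(yi-ybar)) = -347/6 ≈ -57.833333
Cov = -57.833333 / 6 = -347/36 ≈ -9.638889

-9.6389


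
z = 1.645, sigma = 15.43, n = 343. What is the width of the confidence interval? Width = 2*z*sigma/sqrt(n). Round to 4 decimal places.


width = 2*z*sigma/sqrt(n)
2*z*sigma = 2 * 1.645 * 15.43 = 50.7647
sqrt(343) ≈ 18.520259
width = 50.7647 / 18.520259 ≈ 2.741036

2.7410


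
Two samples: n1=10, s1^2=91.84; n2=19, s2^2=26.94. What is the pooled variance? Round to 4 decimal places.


sp^2 = ((n1-1)*s1^2 + (n2-1)*s2^2)/(n1+n2-2)
(n1-1)*s1^2 = 9 * 91.84 = 826.56
(n2-1)*s2^2 = 18 * 26.94 = 484.92
numerator = 826.56 + 484.92 = 1311.48
n1+n2-2 = 27
sp^2 = 1311.48 / 27 = 3643/75 ≈ 48.573333

48.5733


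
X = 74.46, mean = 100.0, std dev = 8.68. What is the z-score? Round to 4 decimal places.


z = (X - mu) / sigma
X - mu = 74.46 - 100.0 = -25.54
z = -25.54 / 8.68 = -1277/434 ≈ -2.942396

-2.9424


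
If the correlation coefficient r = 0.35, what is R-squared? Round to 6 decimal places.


R^2 = r^2 = (0.35)^2 = 0.1225

0.122500


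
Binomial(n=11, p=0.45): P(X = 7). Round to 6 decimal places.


P = C(n,k) * p^k * (1-p)^(n-k)
C(11,7) = 330
p^k = 0.45^7 ≈ 0.003736695
(1-p)^(n-k) = 0.55^4 = 0.09150625
P = 330 * 0.003736695 * 0.09150625 ≈ 0.112837

0.112837


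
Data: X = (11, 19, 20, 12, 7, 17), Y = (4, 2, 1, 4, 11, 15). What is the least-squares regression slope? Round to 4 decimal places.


b = sum((xi-xbar)(yi-ybar)) / sum((xi-xbar)^2)
n = 6, xbar = 86/6 = 43/3 ≈ 14.333333, ybar = 37/6 ≈ 6.166667
Sxy = sum((xi-xbar)(yi-ybar)) = -145/3 ≈ -48.333333
Sxx = sum((xi-xbar)^2) = 394/3 ≈ 131.333333
b = Sxy / Sxx = -145/394 ≈ -0.368020

-0.3680


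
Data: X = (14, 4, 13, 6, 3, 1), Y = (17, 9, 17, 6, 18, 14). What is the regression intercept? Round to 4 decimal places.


a = ybar - b*xbar, where b = sum((xi-xbar)(yi-ybar)) / sum((xi-xbar)^2)
n = 6, xbar = 41/6 ≈ 6.833333, ybar = 81/6 = 13.5
Sxy = sum((xi-xbar)(yi-ybar)) = 45.5
Sxx = sum((xi-xbar)^2) = 881/6 ≈ 146.833333
b = Sxy / Sxx = 273/881 ≈ 0.309875
a = 13.5 - 0.309875 * 6.833333 = 10028/881 ≈ 11.382520

11.3825


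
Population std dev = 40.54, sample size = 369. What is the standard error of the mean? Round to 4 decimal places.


SE = sigma / sqrt(n)
sqrt(369) ≈ 19.209373
SE = 40.54 / 19.209373 ≈ 2.110428

2.1104


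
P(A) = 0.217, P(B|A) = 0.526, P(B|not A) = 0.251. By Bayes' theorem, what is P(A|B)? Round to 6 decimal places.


P(A|B) = P(B|A)*P(A) / P(B), P(B) = P(B|A)*P(A) + P(B|not A)*P(not A)
P(B|A)*P(A) = 0.526 * 0.217 = 0.114142
P(B|not A)*P(not A) = 0.251 * 0.783 = 0.196533
P(B) = 0.114142 + 0.196533 = 0.310675
P(A|B) = 0.114142 / 0.310675 ≈ 0.36740002

0.367400


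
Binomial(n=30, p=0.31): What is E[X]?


E[X] = n*p = 30 * 0.31 = 9.3

9.3


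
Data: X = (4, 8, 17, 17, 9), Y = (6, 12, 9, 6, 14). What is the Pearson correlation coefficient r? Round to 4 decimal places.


r = sum((xi-xbar)(yi-ybar)) / sqrt(sum((xi-xbar)^2) * sum((yi-ybar)^2))
n = 5, xbar = 55/5 = 11, ybar = 47/5 = 9.4
Sxy = sum((xi-xbar)(yi-ybar)) = -16
Sxx = sum((xi-xbar)^2) = 134
Syy = sum((yi-ybar)^2) = 51.2
sqrt(Sxx*Syy) ≈ 82.829946
r = Sxy / sqrt(Sxx*Syy) = -16 / 82.829946 ≈ -0.193167

-0.1932


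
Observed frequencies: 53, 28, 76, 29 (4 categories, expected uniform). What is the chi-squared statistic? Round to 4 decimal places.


chi2 = sum((O-E)^2/E), E = total/4
total = 186, E = 186/4 = 46.5
(53 - 46.5)^2 / 46.5 = 42.25 / 46.5 = 169/186 ≈ 0.908602
(28 - 46.5)^2 / 46.5 = 342.25 / 46.5 = 1369/186 ≈ 7.360215
(76 - 46.5)^2 / 46.5 = 870.25 / 46.5 = 3481/186 ≈ 18.715054
(29 - 46.5)^2 / 46.5 = 306.25 / 46.5 = 1225/186 ≈ 6.586022
chi2 = 3122/93 ≈ 33.569892

33.5699


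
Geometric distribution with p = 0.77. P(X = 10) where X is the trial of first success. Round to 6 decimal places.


P = (1-p)^(k-1) * p
(1-p)^(k-1) = 0.23^9 ≈ 0.000001801153
P = 0.000001801153 * 0.77 ≈ 0.000001386888

0.000001


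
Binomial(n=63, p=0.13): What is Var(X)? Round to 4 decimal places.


Var = n*p*(1-p) = 63 * 0.13 * 0.87 = 7.1253

7.1253


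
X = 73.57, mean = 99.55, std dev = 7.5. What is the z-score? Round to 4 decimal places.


z = (X - mu) / sigma
X - mu = 73.57 - 99.55 = -25.98
z = -25.98 / 7.5 = -3.464

-3.4640


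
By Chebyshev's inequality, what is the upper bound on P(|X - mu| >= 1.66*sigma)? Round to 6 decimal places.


P <= 1/k^2
k^2 = 1.66^2 = 2.7556
1/k^2 = 1 / 2.7556 = 2500/6889 ≈ 0.36289737

0.362897


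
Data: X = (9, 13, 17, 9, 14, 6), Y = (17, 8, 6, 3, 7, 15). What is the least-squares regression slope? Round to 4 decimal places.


b = sum((xi-xbar)(yi-ybar)) / sum((xi-xbar)^2)
n = 6, xbar = 68/6 = 34/3 ≈ 11.333333, ybar = 56/6 = 28/3 ≈ 9.333333
Sxy = sum((xi-xbar)(yi-ybar)) = -182/3 ≈ -60.666667
Sxx = sum((xi-xbar)^2) = 244/3 ≈ 81.333333
b = Sxy / Sxx = -91/122 ≈ -0.745902

-0.7459


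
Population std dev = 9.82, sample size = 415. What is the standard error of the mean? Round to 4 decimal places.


SE = sigma / sqrt(n)
sqrt(415) ≈ 20.371549
SE = 9.82 / 20.371549 ≈ 0.482045

0.4820


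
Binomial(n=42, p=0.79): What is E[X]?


E[X] = n*p = 42 * 0.79 = 33.18

33.18


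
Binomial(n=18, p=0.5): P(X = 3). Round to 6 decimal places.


P = C(n,k) * p^k * (1-p)^(n-k)
C(18,3) = 816
p^k = 0.5^3 = 0.125
(1-p)^(n-k) = 0.5^15 ≈ 0.00003051758
P = 816 * 0.125 * 0.00003051758 ≈ 0.003113

0.003113


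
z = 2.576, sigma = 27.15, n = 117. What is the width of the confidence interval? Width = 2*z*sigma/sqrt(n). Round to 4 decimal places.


width = 2*z*sigma/sqrt(n)
2*z*sigma = 2 * 2.576 * 27.15 = 139.8768
sqrt(117) ≈ 10.816654
width = 139.8768 / 10.816654 ≈ 12.931615

12.9316


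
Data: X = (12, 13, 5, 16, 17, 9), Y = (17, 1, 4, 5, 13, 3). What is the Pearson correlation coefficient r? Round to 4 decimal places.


r = sum((xi-xbar)(yi-ybar)) / sqrt(sum((xi-xbar)^2) * sum((yi-ybar)^2))
n = 6, xbar = 72/6 = 12, ybar = 43/6 ≈ 7.166667
Sxy = sum((xi-xbar)(yi-ybar)) = 49
Sxx = sum((xi-xbar)^2) = 100
Syy = sum((yi-ybar)^2) = 1205/6 ≈ 200.833333
sqrt(Sxx*Syy) ≈ 141.715678
r = Sxy / sqrt(Sxx*Syy) = 49 / 141.715678 ≈ 0.345763

0.3458


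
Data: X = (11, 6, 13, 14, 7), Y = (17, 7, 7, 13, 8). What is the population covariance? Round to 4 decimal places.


Cov = (1/n)*sum((xi-xbar)(yi-ybar))
n = 5, xbar = 51/5 = 10.2, ybar = 52/5 = 10.4
sum((xi-xbar)(yi-ybar)) = 27.6
Cov = 27.6 / 5 = 5.52

5.5200


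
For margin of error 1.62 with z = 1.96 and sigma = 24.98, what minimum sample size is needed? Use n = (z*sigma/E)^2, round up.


z*sigma/E = 1.96 * 24.98 / 1.62 = 61201/2025 ≈ 30.222716
(z*sigma/E)^2 ≈ 913.412565
round up: n = 914

914


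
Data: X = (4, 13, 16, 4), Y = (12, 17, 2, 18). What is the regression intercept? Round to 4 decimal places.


a = ybar - b*xbar, where b = sum((xi-xbar)(yi-ybar)) / sum((xi-xbar)^2)
n = 4, xbar = 37/4 = 9.25, ybar = 49/4 = 12.25
Sxy = sum((xi-xbar)(yi-ybar)) = -80.25
Sxx = sum((xi-xbar)^2) = 114.75
b = Sxy / Sxx = -107/153 ≈ -0.699346
a = 12.25 - (-0.699346) * 9.25 = 2864/153 ≈ 18.718954

18.7190


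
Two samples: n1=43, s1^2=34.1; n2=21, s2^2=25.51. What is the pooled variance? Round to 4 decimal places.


sp^2 = ((n1-1)*s1^2 + (n2-1)*s2^2)/(n1+n2-2)
(n1-1)*s1^2 = 42 * 34.1 = 1432.2
(n2-1)*s2^2 = 20 * 25.51 = 510.2
numerator = 1432.2 + 510.2 = 1942.4
n1+n2-2 = 62
sp^2 = 1942.4 / 62 = 4856/155 ≈ 31.329032

31.3290


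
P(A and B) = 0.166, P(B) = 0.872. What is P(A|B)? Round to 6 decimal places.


P(A|B) = P(A and B) / P(B) = 0.166 / 0.872 = 83/436 ≈ 0.19036697

0.190367


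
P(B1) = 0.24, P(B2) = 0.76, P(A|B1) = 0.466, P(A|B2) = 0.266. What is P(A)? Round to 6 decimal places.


P(A) = P(A|B1)*P(B1) + P(A|B2)*P(B2)
P(A|B1)*P(B1) = 0.466 * 0.24 = 0.11184
P(A|B2)*P(B2) = 0.266 * 0.76 = 0.20216
P(A) = 0.11184 + 0.20216 = 0.314

0.314000


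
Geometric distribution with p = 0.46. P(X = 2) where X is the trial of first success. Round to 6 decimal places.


P = (1-p)^(k-1) * p
(1-p)^(k-1) = 0.54^1 = 0.54
P = 0.54 * 0.46 = 0.2484

0.248400


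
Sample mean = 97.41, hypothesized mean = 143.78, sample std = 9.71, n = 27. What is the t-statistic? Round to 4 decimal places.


t = (xbar - mu0) / (s/sqrt(n))
xbar - mu0 = 97.41 - 143.78 = -46.37
sqrt(27) ≈ 5.19615242
s/sqrt(n) = 9.71 / 5.19615242 ≈ 1.86869037
t = -46.37 / 1.86869037 ≈ -24.814170

-24.8142


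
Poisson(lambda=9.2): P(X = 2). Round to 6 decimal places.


P = e^(-lam) * lam^k / k!
e^(-9.2) ≈ 0.0001010394
lam^k = 9.2^2 = 84.64
k! = 2! = 2
P = 0.0001010394 * 84.64 / 2 ≈ 0.004276

0.004276


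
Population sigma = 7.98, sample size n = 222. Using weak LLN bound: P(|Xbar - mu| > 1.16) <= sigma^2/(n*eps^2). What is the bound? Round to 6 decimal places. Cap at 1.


bound = min(1, sigma^2/(n*eps^2))
sigma^2 = 7.98^2 = 63.6804
n*eps^2 = 222 * 1.16^2 = 222 * 1.3456 = 298.7232
sigma^2/(n*eps^2) = 63.6804 / 298.7232 ≈ 0.21317527

0.213175


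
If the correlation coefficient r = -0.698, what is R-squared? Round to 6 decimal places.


R^2 = r^2 = (-0.698)^2 = 0.487204

0.487204


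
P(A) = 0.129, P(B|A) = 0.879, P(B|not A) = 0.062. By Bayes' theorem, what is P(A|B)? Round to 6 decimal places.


P(A|B) = P(B|A)*P(A) / P(B), P(B) = P(B|A)*P(A) + P(B|not A)*P(not A)
P(B|A)*P(A) = 0.879 * 0.129 = 0.113391
P(B|not A)*P(not A) = 0.062 * 0.871 = 0.054002
P(B) = 0.113391 + 0.054002 = 0.167393
P(A|B) = 0.113391 / 0.167393 ≈ 0.67739392

0.677394


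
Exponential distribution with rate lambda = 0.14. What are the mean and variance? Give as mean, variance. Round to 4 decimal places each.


mean = 1/lam, var = 1/lam^2
mean = 1 / 0.14 = 50/7 ≈ 7.142857
lam^2 = 0.14^2 = 0.0196
var = 1 / 0.0196 = 2500/49 ≈ 51.020408

7.1429, 51.0204


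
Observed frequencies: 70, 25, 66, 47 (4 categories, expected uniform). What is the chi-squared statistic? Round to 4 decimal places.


chi2 = sum((O-E)^2/E), E = total/4
total = 208, E = 208/4 = 52
(70 - 52)^2 / 52 = 324 / 52 = 81/13 ≈ 6.230769
(25 - 52)^2 / 52 = 729 / 52 = 729/52 ≈ 14.019231
(66 - 52)^2 / 52 = 196 / 52 = 49/13 ≈ 3.769231
(47 - 52)^2 / 52 = 25 / 52 = 25/52 ≈ 0.480769
chi2 = 24.5

24.5000


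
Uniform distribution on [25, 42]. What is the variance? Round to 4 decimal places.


Var = (b-a)^2 / 12
(b-a)^2 = (42 - 25)^2 = 289
Var = 289/12 ≈ 24.083333

24.0833


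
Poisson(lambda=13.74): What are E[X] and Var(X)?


E[X] = Var(X) = lambda = 13.74

13.74, 13.74


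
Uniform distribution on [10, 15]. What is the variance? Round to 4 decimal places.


Var = (b-a)^2 / 12
(b-a)^2 = (15 - 10)^2 = 25
Var = 25/12 ≈ 2.083333

2.0833


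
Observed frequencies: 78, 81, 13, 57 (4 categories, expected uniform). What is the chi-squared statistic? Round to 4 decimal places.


chi2 = sum((O-E)^2/E), E = total/4
total = 229, E = 229/4 = 57.25
(78 - 57.25)^2 / 57.25 = 430.5625 / 57.25 = 6889/916 ≈ 7.520742
(81 - 57.25)^2 / 57.25 = 564.0625 / 57.25 = 9025/916 ≈ 9.852620
(13 - 57.25)^2 / 57.25 = 1958.0625 / 57.25 = 31329/916 ≈ 34.201965
(57 - 57.25)^2 / 57.25 = 0.0625 / 57.25 = 1/916 ≈ 0.001092
chi2 = 11811/229 ≈ 51.576419

51.5764


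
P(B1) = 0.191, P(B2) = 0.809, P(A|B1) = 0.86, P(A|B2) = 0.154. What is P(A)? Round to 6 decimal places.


P(A) = P(A|B1)*P(B1) + P(A|B2)*P(B2)
P(A|B1)*P(B1) = 0.86 * 0.191 = 0.16426
P(A|B2)*P(B2) = 0.154 * 0.809 = 0.124586
P(A) = 0.16426 + 0.124586 = 0.288846

0.288846
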